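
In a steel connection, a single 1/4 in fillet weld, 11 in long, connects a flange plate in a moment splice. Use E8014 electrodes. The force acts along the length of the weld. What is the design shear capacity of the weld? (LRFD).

E80XX → F_EXX = 80 ksi.
Effective throat t_e = 0.707 × 0.25 = 0.1767 in.
Total length L = 11 in; A_we = 0.1767 × 11 = 1.944 in².
F_nw = 0.6 F_EXX = 0.6 × 80 = 48 ksi.
φR_n = 0.75 × 48 × 1.944 = 69.99 kip.

φR_n ≈ 70 kip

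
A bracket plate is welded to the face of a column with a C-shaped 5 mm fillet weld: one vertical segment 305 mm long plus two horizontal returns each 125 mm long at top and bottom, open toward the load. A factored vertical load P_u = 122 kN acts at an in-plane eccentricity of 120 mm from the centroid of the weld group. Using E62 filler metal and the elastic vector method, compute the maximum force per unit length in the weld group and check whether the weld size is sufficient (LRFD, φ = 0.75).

E62XX → F_EXX = 620 MPa.
Total weld length L_w = 555 mm. Treat welds as unit-width lines.
Centroid: x̄ = 2×125×62.5 / 555 = 28.15 mm from the vertical weld.
Polar moment about centroid: J = I_x + I_y = [305³/12 + 2×125×152.5²] + [305×28.15² + 2(125³/12 + 125×34.35²)] = 9041000 mm³.
Direct shear f_v = P/L_w = 122×10³ / 555 = 219.8 N/mm (vertical).
Torsion M = P·e = 122×10³ × 120 = 14640000 N·mm.
Critical point at (x, y) = (96.85, 152.5) from centroid. f_tx = M·y/J = 247 N/mm; f_ty = M·x/J = 156.8 N/mm.
Resultant f_max = √[f_tx² + (f_v + f_ty)²] = √[247² + (219.8 + 156.8)²] = 450.4 N/mm.
Capacity per unit length: φr_n = 0.75 × 0.6 × 620 × (0.707 × 5) = 986.3 N/mm.
450.4 ≤ 986.3 → adequate.

f_max ≈ 450 N/mm; adequate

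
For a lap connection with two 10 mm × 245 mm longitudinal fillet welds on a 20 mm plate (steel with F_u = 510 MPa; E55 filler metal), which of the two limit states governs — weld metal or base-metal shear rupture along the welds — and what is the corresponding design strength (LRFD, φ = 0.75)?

E55XX → F_EXX = 550 MPa.
t_e = 0.707 × 10 = 7.07 mm; L = 490 mm.
Weld metal: φR_n = 0.75 × 0.6 × 550 × 7.07 × 490 × 10⁻³ = 857.4 kN.
Base metal (shear rupture): φR_n = 0.75 × 0.6 × 510 × 20 × 490 × 10⁻³ = 2249 kN.
Governing: weld metal.

φR_n ≈ 857 kN (weld metal governs)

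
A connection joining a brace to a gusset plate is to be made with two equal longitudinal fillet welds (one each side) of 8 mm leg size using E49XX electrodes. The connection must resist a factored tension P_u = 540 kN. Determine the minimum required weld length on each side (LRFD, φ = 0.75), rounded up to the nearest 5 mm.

L = 220 mm on each side

E49XX → F_EXX = 490 MPa.
Throat t_e = 0.707 × 8 = 5.656 mm.
φr_n = 0.75 × 0.6 × 490 × 5.656 × 10⁻³ = 1.247 kN/mm.
L_req = P_u / φr_n = 540 / 1.247 = 433 mm total.
Per side: 433 / 2 = 216.5 mm.
Round up → use L = 220 mm on each side.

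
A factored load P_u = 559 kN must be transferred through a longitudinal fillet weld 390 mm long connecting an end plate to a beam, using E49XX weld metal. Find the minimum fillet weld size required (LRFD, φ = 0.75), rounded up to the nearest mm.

w = 10 mm

E49XX → F_EXX = 490 MPa.
Total weld length L = 390 mm.
Required throat t_e = P_u / (φ × 0.6 F_EXX × L) = 559 / (0.75 × 0.6 × 490 × 390 × 10⁻³) = 6.5 mm.
Required leg w = t_e / 0.707 = 9.194 mm → use 10 mm.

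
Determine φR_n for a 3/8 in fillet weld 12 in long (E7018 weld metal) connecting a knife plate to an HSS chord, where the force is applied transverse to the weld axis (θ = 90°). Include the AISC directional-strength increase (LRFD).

φR_n ≈ 150 kips

E70XX → F_EXX = 70 ksi.
t_e = 0.707 × 0.375 = 0.2651 in; A_we = 0.2651 × 12 = 3.181 in².
Directional factor: 1.0 + 0.5 sin^1.5(90°) = 1.5.
F_nw = 0.6 × 70 × 1.5 = 63 ksi.
φR_n = 0.75 × 63 × 3.181 = 150.3 kips.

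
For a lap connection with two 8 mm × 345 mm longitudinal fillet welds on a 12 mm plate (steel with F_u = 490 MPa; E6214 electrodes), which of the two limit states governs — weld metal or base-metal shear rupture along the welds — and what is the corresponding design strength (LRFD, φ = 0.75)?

φR_n ≈ 1090 kN (weld metal governs)

E62XX → F_EXX = 620 MPa.
t_e = 0.707 × 8 = 5.656 mm; L = 690 mm.
Weld metal: φR_n = 0.75 × 0.6 × 620 × 5.656 × 690 × 10⁻³ = 1089 kN.
Base metal (shear rupture): φR_n = 0.75 × 0.6 × 490 × 12 × 690 × 10⁻³ = 1826 kN.
Governing: weld metal.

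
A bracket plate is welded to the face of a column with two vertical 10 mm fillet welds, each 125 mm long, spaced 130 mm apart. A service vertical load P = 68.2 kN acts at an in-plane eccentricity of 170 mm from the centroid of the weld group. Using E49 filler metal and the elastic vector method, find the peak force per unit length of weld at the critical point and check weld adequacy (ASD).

f_max ≈ 972 N/mm; adequate

E49XX → F_EXX = 490 MPa.
Total weld length L_w = 250 mm. Treat welds as unit-width lines.
Polar moment about centroid: J = 2[d³/12 + d(b/2)²] = 2[125³/12 + 125×65²] = 1382000 mm³.
Direct shear f_v = P/L_w = 68.2×10³ / 250 = 272.8 N/mm (vertical).
Torsion M = P·e = 68.2×10³ × 170 = 11594000 N·mm.
Critical point at (x, y) = (65, 62.5) from centroid. f_tx = M·y/J = 524.4 N/mm; f_ty = M·x/J = 545.4 N/mm.
Resultant f_max = √[f_tx² + (f_v + f_ty)²] = √[524.4² + (272.8 + 545.4)²] = 971.8 N/mm.
Capacity per unit length: r_n/Ω = (1/2.0) × 0.6 × 490 × (0.707 × 10) = 1039 N/mm.
971.8 ≤ 1039 → adequate.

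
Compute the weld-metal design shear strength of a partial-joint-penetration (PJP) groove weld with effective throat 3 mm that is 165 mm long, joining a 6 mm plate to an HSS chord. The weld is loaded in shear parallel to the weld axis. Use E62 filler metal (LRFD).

φR_n ≈ 138 kN

E62XX → F_EXX = 620 MPa.
Effective throat (given) t_e = 3 mm.
A_we = 3 × 165 = 495 mm².
F_nw = 0.6 F_EXX = 372 MPa.
φR_n = 0.75 × 372 × 495 × 10⁻³ = 138.1 kN.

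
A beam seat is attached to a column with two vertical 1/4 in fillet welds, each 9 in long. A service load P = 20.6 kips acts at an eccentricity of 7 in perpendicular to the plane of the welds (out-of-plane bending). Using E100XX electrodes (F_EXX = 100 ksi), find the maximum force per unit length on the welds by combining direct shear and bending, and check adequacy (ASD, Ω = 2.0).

L_w = 2 × 9 = 18 in; section modulus (unit throat) S = 2 × L²/6 = 27 in².
Direct shear f_v = P/L_w = 20.6/18 = 1.144 kip/in.
Moment M = P × e = 20.6 × 7 = 144.2 kip·in; bending f_b = M/S = 5.341 kip/in.
f_max = √(f_v² + f_b²) = √(1.144² + 5.341²) = 5.462 kip/in.
r_n/Ω = (1/2.0) × 0.6 × 100 × (0.707 × 0.25) = 5.302 kip/in → NOT adequate.

f_max ≈ 5.46 kip/in; NOT adequate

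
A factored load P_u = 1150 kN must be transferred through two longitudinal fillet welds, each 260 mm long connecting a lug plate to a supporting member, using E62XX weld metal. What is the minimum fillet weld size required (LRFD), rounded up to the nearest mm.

w = 12 mm

E62XX → F_EXX = 620 MPa.
Total weld length L = 520 mm.
Required throat t_e = P_u / (φ × 0.6 F_EXX × L) = 1150 / (0.75 × 0.6 × 620 × 520 × 10⁻³) = 7.927 mm.
Required leg w = t_e / 0.707 = 11.21 mm → use 12 mm.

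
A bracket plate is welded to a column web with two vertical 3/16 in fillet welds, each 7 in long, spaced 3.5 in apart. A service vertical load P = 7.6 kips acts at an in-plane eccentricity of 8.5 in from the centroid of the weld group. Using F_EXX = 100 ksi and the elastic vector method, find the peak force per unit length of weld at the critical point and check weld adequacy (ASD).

Total weld length L_w = 14 in. Treat welds as unit-width lines.
Polar moment about centroid: J = 2[d³/12 + d(b/2)²] = 2[7³/12 + 7×1.75²] = 100 in³.
Direct shear f_v = P/L_w = 7.6 / 14 = 0.5429 kip/in (vertical).
Torsion M = P·e = 7.6 × 8.5 = 64.6 kip·in.
Critical point at (x, y) = (1.75, 3.5) from centroid. f_tx = M·y/J = 2.26 kip/in; f_ty = M·x/J = 1.13 kip/in.
Resultant f_max = √[f_tx² + (f_v + f_ty)²] = √[2.26² + (0.5429 + 1.13)²] = 2.812 kip/in.
Capacity per unit length: r_n/Ω = (1/2.0) × 0.6 × 100 × (0.707 × 0.1875) = 3.977 kip/in.
2.812 ≤ 3.977 → adequate.

f_max ≈ 2.81 kip/in; adequate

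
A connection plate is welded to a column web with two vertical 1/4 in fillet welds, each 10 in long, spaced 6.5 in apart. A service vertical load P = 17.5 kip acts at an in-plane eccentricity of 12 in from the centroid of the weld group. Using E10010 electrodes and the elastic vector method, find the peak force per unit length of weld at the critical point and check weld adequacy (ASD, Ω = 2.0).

E100XX → F_EXX = 100 ksi.
Total weld length L_w = 20 in. Treat welds as unit-width lines.
Polar moment about centroid: J = 2[d³/12 + d(b/2)²] = 2[10³/12 + 10×3.25²] = 377.9 in³.
Direct shear f_v = P/L_w = 17.5 / 20 = 0.875 kip/in (vertical).
Torsion M = P·e = 17.5 × 12 = 210 kip·in.
Critical point at (x, y) = (3.25, 5) from centroid. f_tx = M·y/J = 2.778 kip/in; f_ty = M·x/J = 1.806 kip/in.
Resultant f_max = √[f_tx² + (f_v + f_ty)²] = √[2.778² + (0.875 + 1.806)²] = 3.861 kip/in.
Capacity per unit length: r_n/Ω = (1/2.0) × 0.6 × 100 × (0.707 × 0.25) = 5.302 kip/in.
3.861 ≤ 5.302 → adequate.

f_max ≈ 3.86 kip/in; adequate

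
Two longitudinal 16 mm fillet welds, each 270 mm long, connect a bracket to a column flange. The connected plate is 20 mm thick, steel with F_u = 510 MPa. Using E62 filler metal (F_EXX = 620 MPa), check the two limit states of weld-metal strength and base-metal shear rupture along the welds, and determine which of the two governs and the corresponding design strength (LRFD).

φR_n ≈ 1700 kN (weld metal governs)

t_e = 0.707 × 16 = 11.31 mm; L = 540 mm.
Weld metal: φR_n = 0.75 × 0.6 × 620 × 11.31 × 540 × 10⁻³ = 1704 kN.
Base metal (shear rupture): φR_n = 0.75 × 0.6 × 510 × 20 × 540 × 10⁻³ = 2479 kN.
Governing: weld metal.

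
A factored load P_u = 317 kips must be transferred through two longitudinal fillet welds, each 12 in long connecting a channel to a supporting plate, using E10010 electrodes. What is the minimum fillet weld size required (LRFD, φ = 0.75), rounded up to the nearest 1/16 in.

E100XX → F_EXX = 100 ksi.
Total weld length L = 24 in.
Required throat t_e = P_u / (φ × 0.6 F_EXX × L) = 317 / (0.75 × 0.6 × 100 × 24) = 0.2935 in.
Required leg w = t_e / 0.707 = 0.4152 in → use 7/16 in.

w = 7/16 in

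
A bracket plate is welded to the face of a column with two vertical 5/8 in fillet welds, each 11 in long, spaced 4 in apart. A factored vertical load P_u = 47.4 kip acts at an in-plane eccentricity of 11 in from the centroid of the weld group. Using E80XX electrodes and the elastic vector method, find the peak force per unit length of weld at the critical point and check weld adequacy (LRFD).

f_max ≈ 10.8 kip/in; adequate

E80XX → F_EXX = 80 ksi.
Total weld length L_w = 22 in. Treat welds as unit-width lines.
Polar moment about centroid: J = 2[d³/12 + d(b/2)²] = 2[11³/12 + 11×2²] = 309.8 in³.
Direct shear f_v = P/L_w = 47.4 / 22 = 2.155 kip/in (vertical).
Torsion M = P·e = 47.4 × 11 = 521.4 kip·in.
Critical point at (x, y) = (2, 5.5) from centroid. f_tx = M·y/J = 9.256 kip/in; f_ty = M·x/J = 3.366 kip/in.
Resultant f_max = √[f_tx² + (f_v + f_ty)²] = √[9.256² + (2.155 + 3.366)²] = 10.78 kip/in.
Capacity per unit length: φr_n = 0.75 × 0.6 × 80 × (0.707 × 0.625) = 15.91 kip/in.
10.78 ≤ 15.91 → adequate.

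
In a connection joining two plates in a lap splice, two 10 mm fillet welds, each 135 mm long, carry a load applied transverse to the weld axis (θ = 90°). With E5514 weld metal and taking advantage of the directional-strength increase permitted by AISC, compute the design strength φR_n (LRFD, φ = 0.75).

E55XX → F_EXX = 550 MPa.
t_e = 0.707 × 10 = 7.07 mm; A_we = 7.07 × 270 = 1909 mm².
Directional factor: 1.0 + 0.5 sin^1.5(90°) = 1.5.
F_nw = 0.6 × 550 × 1.5 = 495 MPa.
φR_n = 0.75 × 495 × 1909 × 10⁻³ = 708.7 kN.

φR_n ≈ 709 kN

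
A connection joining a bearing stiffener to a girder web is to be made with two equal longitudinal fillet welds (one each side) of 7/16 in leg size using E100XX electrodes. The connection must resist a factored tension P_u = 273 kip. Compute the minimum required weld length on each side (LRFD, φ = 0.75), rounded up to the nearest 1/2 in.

E100XX → F_EXX = 100 ksi.
Throat t_e = 0.707 × 0.4375 = 0.3093 in.
φr_n = 0.75 × 0.6 × 100 × 0.3093 = 13.92 kip/in.
L_req = P_u / φr_n = 273 / 13.92 = 19.61 in total.
Per side: 19.61 / 2 = 9.807 in.
Round up → use L = 10 in on each side.

L = 10 in on each side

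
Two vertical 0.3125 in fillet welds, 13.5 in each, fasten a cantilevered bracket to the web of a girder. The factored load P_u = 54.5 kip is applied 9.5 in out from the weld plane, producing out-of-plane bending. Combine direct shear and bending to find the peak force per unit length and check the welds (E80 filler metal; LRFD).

E80XX → F_EXX = 80 ksi.
L_w = 2 × 13.5 = 27 in; section modulus (unit throat) S = 2 × L²/6 = 60.75 in².
Direct shear f_v = P/L_w = 54.5/27 = 2.019 kip/in.
Moment M = P × e = 54.5 × 9.5 = 517.75 kip·in; bending f_b = M/S = 8.523 kip/in.
f_max = √(f_v² + f_b²) = √(2.019² + 8.523²) = 8.758 kip/in.
φr_n = 0.75 × 0.6 × 80 × (0.707 × 0.3125) = 7.954 kip/in → NOT adequate.

f_max ≈ 8.76 kip/in; NOT adequate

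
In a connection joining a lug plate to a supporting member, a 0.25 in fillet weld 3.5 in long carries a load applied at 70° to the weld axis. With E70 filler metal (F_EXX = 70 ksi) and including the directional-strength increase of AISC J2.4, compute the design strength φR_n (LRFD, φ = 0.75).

φR_n ≈ 28.4 kip

t_e = 0.707 × 0.25 = 0.1767 in; A_we = 0.1767 × 3.5 = 0.6186 in².
Directional factor: 1.0 + 0.5 sin^1.5(70°) = 1.455.
F_nw = 0.6 × 70 × 1.455 = 61.13 ksi.
φR_n = 0.75 × 61.13 × 0.6186 = 28.36 kip.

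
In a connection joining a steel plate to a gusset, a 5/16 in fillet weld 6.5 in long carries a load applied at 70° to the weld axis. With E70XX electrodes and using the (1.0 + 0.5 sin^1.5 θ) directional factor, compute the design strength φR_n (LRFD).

φR_n ≈ 65.8 kip

E70XX → F_EXX = 70 ksi.
t_e = 0.707 × 0.3125 = 0.2209 in; A_we = 0.2209 × 6.5 = 1.436 in².
Directional factor: 1.0 + 0.5 sin^1.5(70°) = 1.455.
F_nw = 0.6 × 70 × 1.455 = 61.13 ksi.
φR_n = 0.75 × 61.13 × 1.436 = 65.84 kip.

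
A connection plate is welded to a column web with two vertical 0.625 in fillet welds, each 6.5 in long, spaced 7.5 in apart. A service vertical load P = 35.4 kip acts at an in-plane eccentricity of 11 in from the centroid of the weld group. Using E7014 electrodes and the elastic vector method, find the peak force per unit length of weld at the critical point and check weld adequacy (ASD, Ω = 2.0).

E70XX → F_EXX = 70 ksi.
Total weld length L_w = 13 in. Treat welds as unit-width lines.
Polar moment about centroid: J = 2[d³/12 + d(b/2)²] = 2[6.5³/12 + 6.5×3.75²] = 228.6 in³.
Direct shear f_v = P/L_w = 35.4 / 13 = 2.723 kip/in (vertical).
Torsion M = P·e = 35.4 × 11 = 389.4 kip·in.
Critical point at (x, y) = (3.75, 3.25) from centroid. f_tx = M·y/J = 5.536 kip/in; f_ty = M·x/J = 6.388 kip/in.
Resultant f_max = √[f_tx² + (f_v + f_ty)²] = √[5.536² + (2.723 + 6.388)²] = 10.66 kip/in.
Capacity per unit length: r_n/Ω = (1/2.0) × 0.6 × 70 × (0.707 × 0.625) = 9.279 kip/in.
10.66 > 9.279 → NOT adequate.

f_max ≈ 10.7 kip/in; NOT adequate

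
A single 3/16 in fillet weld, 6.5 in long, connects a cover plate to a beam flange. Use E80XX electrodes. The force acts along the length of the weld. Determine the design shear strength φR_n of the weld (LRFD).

φR_n ≈ 31 kip

E80XX → F_EXX = 80 ksi.
Effective throat t_e = 0.707 × 0.1875 = 0.1326 in.
Total length L = 6.5 in; A_we = 0.1326 × 6.5 = 0.8617 in².
F_nw = 0.6 F_EXX = 0.6 × 80 = 48 ksi.
φR_n = 0.75 × 48 × 0.8617 = 31.02 kip.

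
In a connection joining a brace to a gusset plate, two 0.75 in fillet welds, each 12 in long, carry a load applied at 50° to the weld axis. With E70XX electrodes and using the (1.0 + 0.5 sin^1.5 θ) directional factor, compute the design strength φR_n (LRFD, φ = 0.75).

E70XX → F_EXX = 70 ksi.
t_e = 0.707 × 0.75 = 0.5302 in; A_we = 0.5302 × 24 = 12.73 in².
Directional factor: 1.0 + 0.5 sin^1.5(50°) = 1.335.
F_nw = 0.6 × 70 × 1.335 = 56.08 ksi.
φR_n = 0.75 × 56.08 × 12.73 = 535.3 kips.

φR_n ≈ 535 kips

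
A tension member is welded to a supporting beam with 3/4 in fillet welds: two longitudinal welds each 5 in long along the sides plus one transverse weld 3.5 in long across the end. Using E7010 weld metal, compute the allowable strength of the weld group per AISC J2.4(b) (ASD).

R_n/Ω ≈ 153 kip

E70XX → F_EXX = 70 ksi.
t_e = 0.707 × 0.75 = 0.5302 in.
R_nwl = 0.6 × 70 × 0.5302 × 10 = 222.7 kip (longitudinal, 2 welds).
R_nwt = 0.6 × 70 × 0.5302 × 3.5 = 77.95 kip (transverse, base value).
(i) R_nwl + R_nwt = 300.7 kip; (ii) 0.85 R_nwl + 1.5 R_nwt = 306.2 kip.
R_n = max = 306.2 kip [governs: (ii)]; R_n/Ω = 153.1 kip.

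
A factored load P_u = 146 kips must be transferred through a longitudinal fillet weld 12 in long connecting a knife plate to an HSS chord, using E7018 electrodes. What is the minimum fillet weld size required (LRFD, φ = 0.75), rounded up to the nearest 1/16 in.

w = 9/16 in

E70XX → F_EXX = 70 ksi.
Total weld length L = 12 in.
Required throat t_e = P_u / (φ × 0.6 F_EXX × L) = 146 / (0.75 × 0.6 × 70 × 12) = 0.3862 in.
Required leg w = t_e / 0.707 = 0.5463 in → use 9/16 in.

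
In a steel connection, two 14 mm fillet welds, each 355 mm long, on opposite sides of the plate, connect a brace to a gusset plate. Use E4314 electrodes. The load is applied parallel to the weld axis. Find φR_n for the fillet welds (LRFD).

E43XX → F_EXX = 430 MPa.
Effective throat t_e = 0.707 × 14 = 9.898 mm.
Total length L = 710 mm; A_we = 9.898 × 710 = 7028 mm².
F_nw = 0.6 F_EXX = 0.6 × 430 = 258 MPa.
φR_n = 0.75 × 258 × 7028 × 10⁻³ = 1360 kN.

φR_n ≈ 1360 kN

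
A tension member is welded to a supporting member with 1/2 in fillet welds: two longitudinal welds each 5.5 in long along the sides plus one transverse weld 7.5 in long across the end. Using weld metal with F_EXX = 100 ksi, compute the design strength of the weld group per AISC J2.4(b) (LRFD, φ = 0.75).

φR_n ≈ 328 kip

t_e = 0.707 × 0.5 = 0.3535 in.
R_nwl = 0.6 × 100 × 0.3535 × 11 = 233.3 kip (longitudinal, 2 welds).
R_nwt = 0.6 × 100 × 0.3535 × 7.5 = 159.1 kip (transverse, base value).
(i) R_nwl + R_nwt = 392.4 kip; (ii) 0.85 R_nwl + 1.5 R_nwt = 436.9 kip.
R_n = max = 436.9 kip [governs: (ii)]; φR_n = 327.7 kip.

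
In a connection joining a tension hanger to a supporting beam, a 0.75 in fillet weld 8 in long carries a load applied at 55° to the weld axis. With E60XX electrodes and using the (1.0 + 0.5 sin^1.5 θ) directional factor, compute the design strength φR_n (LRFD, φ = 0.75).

E60XX → F_EXX = 60 ksi.
t_e = 0.707 × 0.75 = 0.5302 in; A_we = 0.5302 × 8 = 4.242 in².
Directional factor: 1.0 + 0.5 sin^1.5(55°) = 1.371.
F_nw = 0.6 × 60 × 1.371 = 49.35 ksi.
φR_n = 0.75 × 49.35 × 4.242 = 157 kip.

φR_n ≈ 157 kip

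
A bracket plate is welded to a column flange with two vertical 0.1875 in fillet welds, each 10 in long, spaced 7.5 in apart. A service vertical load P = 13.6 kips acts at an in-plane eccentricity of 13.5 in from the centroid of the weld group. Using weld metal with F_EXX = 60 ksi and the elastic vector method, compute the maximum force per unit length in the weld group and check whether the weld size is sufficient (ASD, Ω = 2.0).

Total weld length L_w = 20 in. Treat welds as unit-width lines.
Polar moment about centroid: J = 2[d³/12 + d(b/2)²] = 2[10³/12 + 10×3.75²] = 447.9 in³.
Direct shear f_v = P/L_w = 13.6 / 20 = 0.68 kip/in (vertical).
Torsion M = P·e = 13.6 × 13.5 = 183.6 kip·in.
Critical point at (x, y) = (3.75, 5) from centroid. f_tx = M·y/J = 2.049 kip/in; f_ty = M·x/J = 1.537 kip/in.
Resultant f_max = √[f_tx² + (f_v + f_ty)²] = √[2.049² + (0.68 + 1.537)²] = 3.019 kip/in.
Capacity per unit length: r_n/Ω = (1/2.0) × 0.6 × 60 × (0.707 × 0.1875) = 2.386 kip/in.
3.019 > 2.386 → NOT adequate.

f_max ≈ 3.02 kip/in; NOT adequate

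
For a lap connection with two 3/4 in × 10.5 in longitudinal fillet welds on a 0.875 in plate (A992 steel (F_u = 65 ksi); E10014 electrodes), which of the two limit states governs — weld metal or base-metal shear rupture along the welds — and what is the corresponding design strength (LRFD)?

φR_n ≈ 501 kip (weld metal governs)

E100XX → F_EXX = 100 ksi.
t_e = 0.707 × 0.75 = 0.5302 in; L = 21 in.
Weld metal: φR_n = 0.75 × 0.6 × 100 × 0.5302 × 21 = 501.1 kip.
Base metal (shear rupture): φR_n = 0.75 × 0.6 × 65 × 0.875 × 21 = 537.5 kip.
Governing: weld metal.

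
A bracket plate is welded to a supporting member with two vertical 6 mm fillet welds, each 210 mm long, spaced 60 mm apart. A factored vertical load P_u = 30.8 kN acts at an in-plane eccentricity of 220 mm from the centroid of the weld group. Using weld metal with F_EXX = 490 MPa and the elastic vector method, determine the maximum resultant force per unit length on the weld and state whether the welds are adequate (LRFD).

Total weld length L_w = 420 mm. Treat welds as unit-width lines.
Polar moment about centroid: J = 2[d³/12 + d(b/2)²] = 2[210³/12 + 210×30²] = 1922000 mm³.
Direct shear f_v = P/L_w = 30.8×10³ / 420 = 73.33 N/mm (vertical).
Torsion M = P·e = 30.8×10³ × 220 = 6776000 N·mm.
Critical point at (x, y) = (30, 105) from centroid. f_tx = M·y/J = 370.3 N/mm; f_ty = M·x/J = 105.8 N/mm.
Resultant f_max = √[f_tx² + (f_v + f_ty)²] = √[370.3² + (73.33 + 105.8)²] = 411.3 N/mm.
Capacity per unit length: φr_n = 0.75 × 0.6 × 490 × (0.707 × 6) = 935.4 N/mm.
411.3 ≤ 935.4 → adequate.

f_max ≈ 411 N/mm; adequate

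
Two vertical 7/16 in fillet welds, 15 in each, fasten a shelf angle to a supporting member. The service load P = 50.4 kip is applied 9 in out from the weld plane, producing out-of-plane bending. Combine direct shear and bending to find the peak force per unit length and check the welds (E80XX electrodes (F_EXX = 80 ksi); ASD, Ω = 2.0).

L_w = 2 × 15 = 30 in; section modulus (unit throat) S = 2 × L²/6 = 75 in².
Direct shear f_v = P/L_w = 50.4/30 = 1.68 kip/in.
Moment M = P × e = 50.4 × 9 = 453.6 kip·in; bending f_b = M/S = 6.048 kip/in.
f_max = √(f_v² + f_b²) = √(1.68² + 6.048²) = 6.277 kip/in.
r_n/Ω = (1/2.0) × 0.6 × 80 × (0.707 × 0.4375) = 7.423 kip/in → adequate.

f_max ≈ 6.28 kip/in; adequate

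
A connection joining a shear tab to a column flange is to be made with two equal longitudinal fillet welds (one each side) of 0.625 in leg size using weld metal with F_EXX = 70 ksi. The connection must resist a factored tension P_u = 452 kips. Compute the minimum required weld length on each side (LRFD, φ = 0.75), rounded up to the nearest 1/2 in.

L = 16.5 in on each side

Throat t_e = 0.707 × 0.625 = 0.4419 in.
φr_n = 0.75 × 0.6 × 70 × 0.4419 = 13.92 kips/in.
L_req = P_u / φr_n = 452 / 13.92 = 32.47 in total.
Per side: 32.47 / 2 = 16.24 in.
Round up → use L = 16.5 in on each side.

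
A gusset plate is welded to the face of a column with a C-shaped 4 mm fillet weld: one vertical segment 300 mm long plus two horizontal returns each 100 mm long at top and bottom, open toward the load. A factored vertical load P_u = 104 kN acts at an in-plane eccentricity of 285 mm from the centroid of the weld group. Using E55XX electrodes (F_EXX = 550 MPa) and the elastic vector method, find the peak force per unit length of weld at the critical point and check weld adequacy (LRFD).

f_max ≈ 817 N/mm; NOT adequate

Total weld length L_w = 500 mm. Treat welds as unit-width lines.
Centroid: x̄ = 2×100×50 / 500 = 20 mm from the vertical weld.
Polar moment about centroid: J = I_x + I_y = [300³/12 + 2×100×150²] + [300×20² + 2(100³/12 + 100×30²)] = 7217000 mm³.
Direct shear f_v = P/L_w = 104×10³ / 500 = 208 N/mm (vertical).
Torsion M = P·e = 104×10³ × 285 = 29640000 N·mm.
Critical point at (x, y) = (80, 150) from centroid. f_tx = M·y/J = 616.1 N/mm; f_ty = M·x/J = 328.6 N/mm.
Resultant f_max = √[f_tx² + (f_v + f_ty)²] = √[616.1² + (208 + 328.6)²] = 817 N/mm.
Capacity per unit length: φr_n = 0.75 × 0.6 × 550 × (0.707 × 4) = 699.9 N/mm.
817 > 699.9 → NOT adequate.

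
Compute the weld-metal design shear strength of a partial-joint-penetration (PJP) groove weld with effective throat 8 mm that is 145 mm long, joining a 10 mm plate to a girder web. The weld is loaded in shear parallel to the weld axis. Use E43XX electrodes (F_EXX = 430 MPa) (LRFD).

φR_n ≈ 224 kN

Effective throat (given) t_e = 8 mm.
A_we = 8 × 145 = 1160 mm².
F_nw = 0.6 F_EXX = 258 MPa.
φR_n = 0.75 × 258 × 1160 × 10⁻³ = 224.5 kN.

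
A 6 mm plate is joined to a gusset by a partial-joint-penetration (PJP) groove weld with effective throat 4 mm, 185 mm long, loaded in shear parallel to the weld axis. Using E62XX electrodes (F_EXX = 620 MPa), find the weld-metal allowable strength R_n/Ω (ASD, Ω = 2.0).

Effective throat (given) t_e = 4 mm.
A_we = 4 × 185 = 740 mm².
F_nw = 0.6 F_EXX = 372 MPa.
R_n/Ω = (372 × 740) / 2.0 × 10⁻³ = 137.6 kN.

R_n/Ω ≈ 138 kN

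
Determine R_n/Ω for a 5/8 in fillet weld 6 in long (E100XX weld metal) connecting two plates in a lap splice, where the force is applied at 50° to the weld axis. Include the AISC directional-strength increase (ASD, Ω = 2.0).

E100XX → F_EXX = 100 ksi.
t_e = 0.707 × 0.625 = 0.4419 in; A_we = 0.4419 × 6 = 2.651 in².
Directional factor: 1.0 + 0.5 sin^1.5(50°) = 1.335.
F_nw = 0.6 × 100 × 1.335 = 80.11 ksi.
R_n/Ω = (80.11 × 2.651) / 2.0 = 106.2 kip.

R_n/Ω ≈ 106 kip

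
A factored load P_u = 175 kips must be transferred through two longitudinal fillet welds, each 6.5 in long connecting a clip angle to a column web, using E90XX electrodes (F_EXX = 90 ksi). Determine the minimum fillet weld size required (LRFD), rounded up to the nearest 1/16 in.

Total weld length L = 13 in.
Required throat t_e = P_u / (φ × 0.6 F_EXX × L) = 175 / (0.75 × 0.6 × 90 × 13) = 0.3324 in.
Required leg w = t_e / 0.707 = 0.4701 in → use 1/2 in.

w = 1/2 in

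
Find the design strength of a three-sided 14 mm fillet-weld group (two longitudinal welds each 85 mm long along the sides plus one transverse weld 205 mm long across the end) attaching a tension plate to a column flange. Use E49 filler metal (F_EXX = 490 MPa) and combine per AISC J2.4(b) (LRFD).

t_e = 0.707 × 14 = 9.898 mm.
R_nwl = 0.6 × 490 × 9.898 × 170 × 10⁻³ = 494.7 kN (longitudinal, 2 welds).
R_nwt = 0.6 × 490 × 9.898 × 205 × 10⁻³ = 596.6 kN (transverse, base value).
(i) R_nwl + R_nwt = 1091 kN; (ii) 0.85 R_nwl + 1.5 R_nwt = 1315 kN.
R_n = max = 1315 kN [governs: (ii)]; φR_n = 986.5 kN.

φR_n ≈ 986 kN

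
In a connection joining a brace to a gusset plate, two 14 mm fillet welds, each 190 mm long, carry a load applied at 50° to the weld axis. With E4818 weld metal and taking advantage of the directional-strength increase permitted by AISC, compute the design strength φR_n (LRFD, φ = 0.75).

φR_n ≈ 1080 kN

E48XX → F_EXX = 480 MPa.
t_e = 0.707 × 14 = 9.898 mm; A_we = 9.898 × 380 = 3761 mm².
Directional factor: 1.0 + 0.5 sin^1.5(50°) = 1.335.
F_nw = 0.6 × 480 × 1.335 = 384.5 MPa.
φR_n = 0.75 × 384.5 × 3761 × 10⁻³ = 1085 kN.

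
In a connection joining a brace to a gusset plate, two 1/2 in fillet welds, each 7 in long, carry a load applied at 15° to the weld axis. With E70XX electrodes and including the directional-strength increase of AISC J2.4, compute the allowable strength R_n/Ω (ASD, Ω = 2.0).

E70XX → F_EXX = 70 ksi.
t_e = 0.707 × 0.5 = 0.3535 in; A_we = 0.3535 × 14 = 4.949 in².
Directional factor: 1.0 + 0.5 sin^1.5(15°) = 1.066.
F_nw = 0.6 × 70 × 1.066 = 44.77 ksi.
R_n/Ω = (44.77 × 4.949) / 2.0 = 110.8 kips.

R_n/Ω ≈ 111 kips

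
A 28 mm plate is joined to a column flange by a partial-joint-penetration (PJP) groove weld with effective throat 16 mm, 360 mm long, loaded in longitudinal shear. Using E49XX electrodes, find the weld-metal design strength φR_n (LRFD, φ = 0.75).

E49XX → F_EXX = 490 MPa.
Effective throat (given) t_e = 16 mm.
A_we = 16 × 360 = 5760 mm².
F_nw = 0.6 F_EXX = 294 MPa.
φR_n = 0.75 × 294 × 5760 × 10⁻³ = 1270 kN.

φR_n ≈ 1270 kN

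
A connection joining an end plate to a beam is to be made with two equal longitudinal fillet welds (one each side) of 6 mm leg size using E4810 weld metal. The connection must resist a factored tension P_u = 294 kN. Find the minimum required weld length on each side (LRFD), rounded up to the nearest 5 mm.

L = 165 mm on each side

E48XX → F_EXX = 480 MPa.
Throat t_e = 0.707 × 6 = 4.242 mm.
φr_n = 0.75 × 0.6 × 480 × 4.242 × 10⁻³ = 0.9163 kN/mm.
L_req = P_u / φr_n = 294 / 0.9163 = 320.9 mm total.
Per side: 320.9 / 2 = 160.4 mm.
Round up → use L = 165 mm on each side.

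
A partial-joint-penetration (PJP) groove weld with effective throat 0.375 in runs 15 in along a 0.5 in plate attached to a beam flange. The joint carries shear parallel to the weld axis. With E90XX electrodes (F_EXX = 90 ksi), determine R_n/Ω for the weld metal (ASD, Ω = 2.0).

R_n/Ω ≈ 152 kip

Effective throat (given) t_e = 0.375 in.
A_we = 0.375 × 15 = 5.625 in².
F_nw = 0.6 F_EXX = 54 ksi.
R_n/Ω = (54 × 5.625) / 2.0 = 151.9 kip.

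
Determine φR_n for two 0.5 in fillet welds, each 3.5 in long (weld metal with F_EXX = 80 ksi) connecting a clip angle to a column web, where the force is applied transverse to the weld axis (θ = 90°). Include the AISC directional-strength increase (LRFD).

φR_n ≈ 134 kips

t_e = 0.707 × 0.5 = 0.3535 in; A_we = 0.3535 × 7 = 2.474 in².
Directional factor: 1.0 + 0.5 sin^1.5(90°) = 1.5.
F_nw = 0.6 × 80 × 1.5 = 72 ksi.
φR_n = 0.75 × 72 × 2.474 = 133.6 kips.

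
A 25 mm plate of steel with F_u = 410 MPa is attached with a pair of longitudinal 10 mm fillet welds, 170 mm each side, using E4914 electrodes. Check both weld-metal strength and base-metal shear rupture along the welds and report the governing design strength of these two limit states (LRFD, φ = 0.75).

φR_n ≈ 530 kN (weld metal governs)

E49XX → F_EXX = 490 MPa.
t_e = 0.707 × 10 = 7.07 mm; L = 340 mm.
Weld metal: φR_n = 0.75 × 0.6 × 490 × 7.07 × 340 × 10⁻³ = 530 kN.
Base metal (shear rupture): φR_n = 0.75 × 0.6 × 410 × 25 × 340 × 10⁻³ = 1568 kN.
Governing: weld metal.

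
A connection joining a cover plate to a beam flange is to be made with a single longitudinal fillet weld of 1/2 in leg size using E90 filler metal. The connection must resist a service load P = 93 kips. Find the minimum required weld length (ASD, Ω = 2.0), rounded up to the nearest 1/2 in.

L = 10 in

E90XX → F_EXX = 90 ksi.
Throat t_e = 0.707 × 0.5 = 0.3535 in.
r_n/Ω = (0.6 × 90 × 0.3535) / 2.0 = 9.544 kip/in.
L_req = P / (r_n/Ω) = 93 / 9.544 = 9.744 in total.
Round up → use L = 10 in.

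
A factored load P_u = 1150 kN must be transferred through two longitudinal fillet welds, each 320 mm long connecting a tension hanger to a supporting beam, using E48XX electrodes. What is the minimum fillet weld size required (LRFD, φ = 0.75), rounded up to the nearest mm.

E48XX → F_EXX = 480 MPa.
Total weld length L = 640 mm.
Required throat t_e = P_u / (φ × 0.6 F_EXX × L) = 1150 / (0.75 × 0.6 × 480 × 640 × 10⁻³) = 8.319 mm.
Required leg w = t_e / 0.707 = 11.77 mm → use 12 mm.

w = 12 mm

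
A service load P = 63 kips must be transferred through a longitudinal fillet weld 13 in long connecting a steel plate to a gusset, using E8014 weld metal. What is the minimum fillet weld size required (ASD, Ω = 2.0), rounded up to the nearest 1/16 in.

E80XX → F_EXX = 80 ksi.
Total weld length L = 13 in.
Required throat t_e = P × Ω / (0.6 F_EXX × L) = 63 × 2.0 / (0.6 × 80 × 13) = 0.2019 in.
Required leg w = t_e / 0.707 = 0.2856 in → use 5/16 in.

w = 5/16 in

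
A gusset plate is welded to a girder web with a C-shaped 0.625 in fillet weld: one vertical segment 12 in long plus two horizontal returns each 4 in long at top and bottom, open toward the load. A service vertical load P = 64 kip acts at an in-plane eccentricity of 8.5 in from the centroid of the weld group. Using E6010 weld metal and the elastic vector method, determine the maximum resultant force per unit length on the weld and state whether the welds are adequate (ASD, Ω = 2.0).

f_max ≈ 9.93 kip/in; NOT adequate

E60XX → F_EXX = 60 ksi.
Total weld length L_w = 20 in. Treat welds as unit-width lines.
Centroid: x̄ = 2×4×2 / 20 = 0.8 in from the vertical weld.
Polar moment about centroid: J = I_x + I_y = [12³/12 + 2×4×6²] + [12×0.8² + 2(4³/12 + 4×1.2²)] = 461.9 in³.
Direct shear f_v = P/L_w = 64 / 20 = 3.2 kip/in (vertical).
Torsion M = P·e = 64 × 8.5 = 544 kip·in.
Critical point at (x, y) = (3.2, 6) from centroid. f_tx = M·y/J = 7.067 kip/in; f_ty = M·x/J = 3.769 kip/in.
Resultant f_max = √[f_tx² + (f_v + f_ty)²] = √[7.067² + (3.2 + 3.769)²] = 9.925 kip/in.
Capacity per unit length: r_n/Ω = (1/2.0) × 0.6 × 60 × (0.707 × 0.625) = 7.954 kip/in.
9.925 > 7.954 → NOT adequate.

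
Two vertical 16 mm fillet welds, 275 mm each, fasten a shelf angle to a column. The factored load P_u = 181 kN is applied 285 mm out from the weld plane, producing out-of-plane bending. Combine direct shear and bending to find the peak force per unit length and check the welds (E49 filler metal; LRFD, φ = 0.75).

f_max ≈ 2070 N/mm; adequate

E49XX → F_EXX = 490 MPa.
L_w = 2 × 275 = 550 mm; section modulus (unit throat) S = 2 × L²/6 = 25210 mm².
Direct shear f_v = P/L_w = 181×10³/550 = 329.1 N/mm.
Moment M = P × e = 181×10³ × 285 = 51585000 N·mm; bending f_b = M/S = 2046 N/mm.
f_max = √(f_v² + f_b²) = √(329.1² + 2046²) = 2073 N/mm.
φr_n = 0.75 × 0.6 × 490 × (0.707 × 16) = 2494 N/mm → adequate.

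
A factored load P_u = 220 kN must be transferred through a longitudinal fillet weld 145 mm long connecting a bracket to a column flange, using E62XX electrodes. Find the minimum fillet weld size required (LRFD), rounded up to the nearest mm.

E62XX → F_EXX = 620 MPa.
Total weld length L = 145 mm.
Required throat t_e = P_u / (φ × 0.6 F_EXX × L) = 220 / (0.75 × 0.6 × 620 × 145 × 10⁻³) = 5.438 mm.
Required leg w = t_e / 0.707 = 7.692 mm → use 8 mm.

w = 8 mm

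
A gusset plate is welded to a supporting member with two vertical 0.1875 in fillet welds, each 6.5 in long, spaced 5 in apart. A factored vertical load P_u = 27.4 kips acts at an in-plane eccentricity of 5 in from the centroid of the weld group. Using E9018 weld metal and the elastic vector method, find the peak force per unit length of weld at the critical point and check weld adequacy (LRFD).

f_max ≈ 5.95 kip/in; NOT adequate

E90XX → F_EXX = 90 ksi.
Total weld length L_w = 13 in. Treat welds as unit-width lines.
Polar moment about centroid: J = 2[d³/12 + d(b/2)²] = 2[6.5³/12 + 6.5×2.5²] = 127 in³.
Direct shear f_v = P/L_w = 27.4 / 13 = 2.108 kip/in (vertical).
Torsion M = P·e = 27.4 × 5 = 137 kip·in.
Critical point at (x, y) = (2.5, 3.25) from centroid. f_tx = M·y/J = 3.505 kip/in; f_ty = M·x/J = 2.696 kip/in.
Resultant f_max = √[f_tx² + (f_v + f_ty)²] = √[3.505² + (2.108 + 2.696)²] = 5.947 kip/in.
Capacity per unit length: φr_n = 0.75 × 0.6 × 90 × (0.707 × 0.1875) = 5.369 kip/in.
5.947 > 5.369 → NOT adequate.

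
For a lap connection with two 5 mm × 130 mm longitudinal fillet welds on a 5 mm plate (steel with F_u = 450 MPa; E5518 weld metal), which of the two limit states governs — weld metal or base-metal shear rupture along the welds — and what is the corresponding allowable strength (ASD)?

E55XX → F_EXX = 550 MPa.
t_e = 0.707 × 5 = 3.535 mm; L = 260 mm.
Weld metal: R_n/Ω = (1/2.0) × 0.6 × 550 × 3.535 × 260 × 10⁻³ = 151.7 kN.
Base metal (shear rupture): R_n/Ω = (1/2.0) × 0.6 × 450 × 5 × 260 × 10⁻³ = 175.5 kN.
Governing: weld metal.

R_n/Ω ≈ 152 kN (weld metal governs)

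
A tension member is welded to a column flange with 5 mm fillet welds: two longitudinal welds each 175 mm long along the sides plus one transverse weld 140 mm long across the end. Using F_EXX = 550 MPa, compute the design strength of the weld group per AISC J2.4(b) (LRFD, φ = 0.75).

φR_n ≈ 444 kN

t_e = 0.707 × 5 = 3.535 mm.
R_nwl = 0.6 × 550 × 3.535 × 350 × 10⁻³ = 408.3 kN (longitudinal, 2 welds).
R_nwt = 0.6 × 550 × 3.535 × 140 × 10⁻³ = 163.3 kN (transverse, base value).
(i) R_nwl + R_nwt = 571.6 kN; (ii) 0.85 R_nwl + 1.5 R_nwt = 592 kN.
R_n = max = 592 kN [governs: (ii)]; φR_n = 444 kN.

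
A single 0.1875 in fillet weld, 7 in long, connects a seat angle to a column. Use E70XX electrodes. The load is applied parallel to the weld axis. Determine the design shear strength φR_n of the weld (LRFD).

E70XX → F_EXX = 70 ksi.
Effective throat t_e = 0.707 × 0.1875 = 0.1326 in.
Total length L = 7 in; A_we = 0.1326 × 7 = 0.9279 in².
F_nw = 0.6 F_EXX = 0.6 × 70 = 42 ksi.
φR_n = 0.75 × 42 × 0.9279 = 29.23 kip.

φR_n ≈ 29.2 kip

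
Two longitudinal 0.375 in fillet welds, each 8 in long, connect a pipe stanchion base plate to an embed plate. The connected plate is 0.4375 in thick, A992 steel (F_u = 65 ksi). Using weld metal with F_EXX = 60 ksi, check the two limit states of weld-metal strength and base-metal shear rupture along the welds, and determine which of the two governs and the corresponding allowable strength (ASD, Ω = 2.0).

R_n/Ω ≈ 76.4 kip (weld metal governs)

t_e = 0.707 × 0.375 = 0.2651 in; L = 16 in.
Weld metal: R_n/Ω = (1/2.0) × 0.6 × 60 × 0.2651 × 16 = 76.36 kip.
Base metal (shear rupture): R_n/Ω = (1/2.0) × 0.6 × 65 × 0.4375 × 16 = 136.5 kip.
Governing: weld metal.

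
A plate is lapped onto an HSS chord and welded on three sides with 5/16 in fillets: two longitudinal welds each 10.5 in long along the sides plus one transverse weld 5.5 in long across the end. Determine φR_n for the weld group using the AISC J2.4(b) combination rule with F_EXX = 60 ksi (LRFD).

φR_n ≈ 158 kips

t_e = 0.707 × 0.3125 = 0.2209 in.
R_nwl = 0.6 × 60 × 0.2209 × 21 = 167 kips (longitudinal, 2 welds).
R_nwt = 0.6 × 60 × 0.2209 × 5.5 = 43.75 kips (transverse, base value).
(i) R_nwl + R_nwt = 210.8 kips; (ii) 0.85 R_nwl + 1.5 R_nwt = 207.6 kips.
R_n = max = 210.8 kips [governs: (i)]; φR_n = 158.1 kips.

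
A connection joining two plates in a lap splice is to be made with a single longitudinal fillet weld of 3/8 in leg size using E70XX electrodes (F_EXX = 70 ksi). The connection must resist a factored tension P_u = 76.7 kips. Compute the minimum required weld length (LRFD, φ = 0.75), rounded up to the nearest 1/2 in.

L = 9.5 in

Throat t_e = 0.707 × 0.375 = 0.2651 in.
φr_n = 0.75 × 0.6 × 70 × 0.2651 = 8.351 kips/in.
L_req = P_u / φr_n = 76.7 / 8.351 = 9.184 in total.
Round up → use L = 9.5 in.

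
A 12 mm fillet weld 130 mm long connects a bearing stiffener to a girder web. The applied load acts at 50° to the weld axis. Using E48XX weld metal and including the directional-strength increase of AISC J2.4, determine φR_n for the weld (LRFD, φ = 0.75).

φR_n ≈ 318 kN

E48XX → F_EXX = 480 MPa.
t_e = 0.707 × 12 = 8.484 mm; A_we = 8.484 × 130 = 1103 mm².
Directional factor: 1.0 + 0.5 sin^1.5(50°) = 1.335.
F_nw = 0.6 × 480 × 1.335 = 384.5 MPa.
φR_n = 0.75 × 384.5 × 1103 × 10⁻³ = 318.1 kN.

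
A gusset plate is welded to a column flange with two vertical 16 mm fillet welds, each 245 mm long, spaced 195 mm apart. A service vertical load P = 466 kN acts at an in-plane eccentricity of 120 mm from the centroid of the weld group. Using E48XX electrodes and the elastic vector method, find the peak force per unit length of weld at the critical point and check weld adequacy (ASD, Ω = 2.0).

f_max ≈ 1970 N/mm; NOT adequate

E48XX → F_EXX = 480 MPa.
Total weld length L_w = 490 mm. Treat welds as unit-width lines.
Polar moment about centroid: J = 2[d³/12 + d(b/2)²] = 2[245³/12 + 245×97.5²] = 7109000 mm³.
Direct shear f_v = P/L_w = 466×10³ / 490 = 951 N/mm (vertical).
Torsion M = P·e = 466×10³ × 120 = 55920000 N·mm.
Critical point at (x, y) = (97.5, 122.5) from centroid. f_tx = M·y/J = 963.6 N/mm; f_ty = M·x/J = 766.9 N/mm.
Resultant f_max = √[f_tx² + (f_v + f_ty)²] = √[963.6² + (951 + 766.9)²] = 1970 N/mm.
Capacity per unit length: r_n/Ω = (1/2.0) × 0.6 × 480 × (0.707 × 16) = 1629 N/mm.
1970 > 1629 → NOT adequate.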